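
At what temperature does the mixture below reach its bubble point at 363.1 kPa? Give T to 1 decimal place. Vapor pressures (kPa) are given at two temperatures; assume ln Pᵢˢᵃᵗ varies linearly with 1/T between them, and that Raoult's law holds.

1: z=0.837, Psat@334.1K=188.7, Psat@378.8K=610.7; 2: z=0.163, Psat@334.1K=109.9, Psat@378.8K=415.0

T = 360.0 K

Bubble-point temperature: ΣzᵢPᵢˢᵃᵗ(T) = P. Interpolate ln Pᵢˢᵃᵗ = aᵢ + bᵢ/T.
  T = 334.1 K: ΣzᵢPᵢˢᵃᵗ = 175.86 kPa
  T = 378.8 K: ΣzᵢPᵢˢᵃᵗ = 578.80 kPa
  T = 356.5 K: ΣzᵢPᵢˢᵃᵗ = 331.52 kPa
  T = 367.6 K: ΣzᵢPᵢˢᵃᵗ = 441.19 kPa
  T = 362.1 K: ΣzᵢPᵢˢᵃᵗ = 383.77 kPa
  T = 359.3 K: ΣzᵢPᵢˢᵃᵗ = 356.89 kPa
  T = 360.7 K: ΣzᵢPᵢˢᵃᵗ = 370.14 kPa
Interpolating between 359.3 K and 360.7 K gives T ≈ 360.0 K.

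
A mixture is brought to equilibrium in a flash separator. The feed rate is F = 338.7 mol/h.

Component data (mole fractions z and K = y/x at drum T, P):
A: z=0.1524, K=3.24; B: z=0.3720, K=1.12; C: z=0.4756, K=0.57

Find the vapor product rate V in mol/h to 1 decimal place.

Newton iteration, β⁰ = 0.5:
  β = 0.5000: g = -0.05738, g' = -0.3176 → β = 0.3193
  β = 0.3193: g = 0.00495, g' = -0.3830 → β = 0.3323
  β = 0.3323: g = 0.00005, g' = -0.3760 → β = 0.3324
Converged at β = 0.3324.
Then V = β·F = 0.3324·338.7 = 112.6 mol/h and L = F − V = 226.1 mol/h.

V = 112.6 mol/h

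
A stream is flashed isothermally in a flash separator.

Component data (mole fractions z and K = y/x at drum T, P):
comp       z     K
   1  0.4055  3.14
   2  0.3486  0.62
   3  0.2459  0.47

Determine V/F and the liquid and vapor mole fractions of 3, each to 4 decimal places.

Material balance + equilibrium reduce to Σ zᵢ(Kᵢ−1)/(1+V/F(Kᵢ−1)) = 0.
Feasibility: ΣzᵢKᵢ = 1.6050, Σzᵢ/Kᵢ = 1.2146 — both > 1, two phases present.
Newton–Raphson from V/F = 0.62:
  V/F = 0.6200: g = 0.00554, g' = -0.5824 → V/F = 0.6295
Converged at V/F = 0.6295.
Compositions from xᵢ = zᵢ/(1+V/F(Kᵢ−1)), yᵢ = Kᵢxᵢ:
  1: x = 0.1728, y = 0.5425
  2: x = 0.4582, y = 0.2841
  3: x = 0.3690, y = 0.1734

V/F = 0.6295, x_3 = 0.3690, y_3 = 0.1734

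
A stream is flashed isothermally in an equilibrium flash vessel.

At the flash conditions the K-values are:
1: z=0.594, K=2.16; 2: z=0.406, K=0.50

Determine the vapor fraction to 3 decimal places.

ψ = 0.838

Newton–Raphson from ψ = 0.5:
  ψ = 0.500: g = 0.1654, g' = -0.501 → ψ = 0.830
  ψ = 0.830: g = 0.0038, g' = -0.504 → ψ = 0.838
Converged at ψ = 0.838.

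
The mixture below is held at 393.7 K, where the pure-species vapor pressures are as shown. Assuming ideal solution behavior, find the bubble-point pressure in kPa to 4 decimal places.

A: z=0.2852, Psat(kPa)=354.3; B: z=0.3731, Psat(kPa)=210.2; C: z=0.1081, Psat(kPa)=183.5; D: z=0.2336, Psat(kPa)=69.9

At the bubble point ψ → 0, so ΣzᵢKᵢ = 1 with Kᵢ = Pᵢˢᵃᵗ/P ⇒ P = ΣzᵢPᵢˢᵃᵗ.
P = 0.2852·354.3 + 0.3731·210.2 + 0.1081·183.5 + 0.2336·69.9 = 215.6370 kPa

Pbub = 215.6370 kPa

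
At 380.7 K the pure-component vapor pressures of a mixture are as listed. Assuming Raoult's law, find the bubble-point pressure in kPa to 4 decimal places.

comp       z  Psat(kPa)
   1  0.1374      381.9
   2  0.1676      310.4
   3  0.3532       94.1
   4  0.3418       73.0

Pbub = 162.6836 kPa

At the bubble point ψ → 0, so ΣzᵢKᵢ = 1 with Kᵢ = Pᵢˢᵃᵗ/P ⇒ P = ΣzᵢPᵢˢᵃᵗ.
P = 0.1374·381.9 + 0.1676·310.4 + 0.3532·94.1 + 0.3418·73.0 = 162.6836 kPa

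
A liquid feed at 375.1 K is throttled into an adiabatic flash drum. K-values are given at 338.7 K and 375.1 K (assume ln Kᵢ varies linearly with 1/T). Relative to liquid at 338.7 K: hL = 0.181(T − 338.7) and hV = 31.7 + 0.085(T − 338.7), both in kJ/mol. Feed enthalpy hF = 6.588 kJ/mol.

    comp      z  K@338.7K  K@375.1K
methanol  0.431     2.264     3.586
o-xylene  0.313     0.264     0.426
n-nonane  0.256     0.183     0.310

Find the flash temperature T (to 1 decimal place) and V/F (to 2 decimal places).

T = 344.3 K, V/F = 0.18

Adiabatic flash: solve Rachford–Rice at each trial T, then check hF = ψ·hV(T) + (1−ψ)·hL(T).
  T = 338.7 K: K = (2.264, 0.264, 0.183), RR gives ψ = 0.108, H_out = 3.413 kJ/mol
  T = 375.1 K: K = (3.586, 0.426, 0.310), RR gives ψ = 0.466, H_out = 19.728 kJ/mol
  T = 356.9 K: K = (2.883, 0.339, 0.241), RR gives ψ = 0.309, H_out = 12.539 kJ/mol
  T = 347.8 K: K = (2.563, 0.300, 0.211), RR gives ψ = 0.218, H_out = 8.369 kJ/mol
  T = 343.2 K: K = (2.409, 0.282, 0.197), RR gives ψ = 0.166, H_out = 5.991 kJ/mol
  T = 345.5 K: K = (2.485, 0.291, 0.204), RR gives ψ = 0.193, H_out = 7.208 kJ/mol
Linear interpolation between T = 343.2 (H_out = 5.991) and T = 345.5 (H_out = 7.208) on hF = 6.588 gives T ≈ 344.3 K, at which ψ = 0.18.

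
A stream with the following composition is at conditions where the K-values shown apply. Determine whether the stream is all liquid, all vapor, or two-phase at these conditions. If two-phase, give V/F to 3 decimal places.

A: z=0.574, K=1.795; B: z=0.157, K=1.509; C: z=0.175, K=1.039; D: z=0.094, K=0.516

all vapor

ΣzᵢKᵢ = 1.498; Σzᵢ/Kᵢ = 0.774.
Since Σzᵢ/Kᵢ < 1 the mixture is above its dew point — single vapor phase.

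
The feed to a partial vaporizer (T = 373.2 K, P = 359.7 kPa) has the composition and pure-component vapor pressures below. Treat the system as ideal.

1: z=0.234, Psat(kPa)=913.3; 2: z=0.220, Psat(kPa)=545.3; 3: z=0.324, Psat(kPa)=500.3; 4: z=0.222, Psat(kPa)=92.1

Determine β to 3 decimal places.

β = 0.716

Raoult's law: Kᵢ = Pᵢˢᵃᵗ/P = Pᵢˢᵃᵗ/359.7.
  K_1 = 913.3/359.7 = 2.53906, K_2 = 545.3/359.7 = 1.51599, K_3 = 500.3/359.7 = 1.39088, K_4 = 92.1/359.7 = 0.25605
Let β = V/F and solve Σ zᵢ(Kᵢ−1)/(1+β(Kᵢ−1)) = 0.
g(0) = ΣzᵢKᵢ − 1 = 0.435 and g(1) = 1 − Σzᵢ/Kᵢ = -0.337, so a root lies in (0, 1).
Iterate (Newton) starting at β = 0.57:
  β = 0.570: g = 0.0964, g' = -0.596 → β = 0.732
  β = 0.732: g = -0.0122, g' = -0.775 → β = 0.716
Converged at β = 0.716.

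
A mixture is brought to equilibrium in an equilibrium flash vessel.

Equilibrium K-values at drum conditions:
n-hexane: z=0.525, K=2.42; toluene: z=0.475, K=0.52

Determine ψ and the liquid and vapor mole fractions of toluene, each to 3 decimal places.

ψ = 0.759, x_toluene = 0.747, y_toluene = 0.389

Let ψ = V/F and solve Σ zᵢ(Kᵢ−1)/(1+ψ(Kᵢ−1)) = 0.
Feasibility: ΣzᵢKᵢ = 1.518, Σzᵢ/Kᵢ = 1.130 — both > 1, two phases present.
Binary case is linear: z₁(K₁−1)(1+ψ(K₂−1)) + z₂(K₂−1)(1+ψ(K₁−1)) = 0
⇒ ψ = [z₁(K₁−1)+z₂(K₂−1)] / [−(K₁−1)(K₂−1)] = 0.5175/0.6816 = 0.759
Compositions from xᵢ = zᵢ/(1+ψ(Kᵢ−1)), yᵢ = Kᵢxᵢ:
  n-hexane: x = 0.253, y = 0.611
  toluene: x = 0.747, y = 0.389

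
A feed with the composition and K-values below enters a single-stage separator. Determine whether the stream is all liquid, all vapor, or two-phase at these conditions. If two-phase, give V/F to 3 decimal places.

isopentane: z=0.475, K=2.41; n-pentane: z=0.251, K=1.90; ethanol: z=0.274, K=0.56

all vapor

ΣzᵢKᵢ = 1.775; Σzᵢ/Kᵢ = 0.818.
Since Σzᵢ/Kᵢ < 1 the mixture is above its dew point — single vapor phase.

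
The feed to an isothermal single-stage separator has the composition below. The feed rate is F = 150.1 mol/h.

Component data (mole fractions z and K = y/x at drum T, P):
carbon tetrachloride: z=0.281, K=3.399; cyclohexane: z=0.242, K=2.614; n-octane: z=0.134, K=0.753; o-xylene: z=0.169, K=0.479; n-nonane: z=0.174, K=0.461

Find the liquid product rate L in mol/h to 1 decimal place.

Rachford–Rice: g(β) = Σ zᵢ(Kᵢ−1)/(1+β(Kᵢ−1)) = 0.
Check two-phase: ΣzᵢKᵢ = 1.850 > 1 and Σzᵢ/Kᵢ = 1.083 > 1, so g(0) = 0.850 > 0 and g(1) = -0.083 < 0.
Iterate (Newton) starting at β = 0.5:
  β = 0.500: g = 0.2374, g' = -0.717 → β = 0.831
  β = 0.831: g = 0.0250, g' = -0.617 → β = 0.872
Converged at β = 0.872.
Then V = β·F = 0.8716·150.1 = 130.8 mol/h and L = F − V = 19.3 mol/h.

L = 19.3 mol/h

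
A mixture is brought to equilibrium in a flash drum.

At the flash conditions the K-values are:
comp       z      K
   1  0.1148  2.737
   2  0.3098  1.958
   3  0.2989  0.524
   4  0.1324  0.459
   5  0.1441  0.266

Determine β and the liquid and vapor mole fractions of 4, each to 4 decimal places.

β = 0.2576, x_4 = 0.1538, y_4 = 0.0706

Let β = V/F and solve Σ zᵢ(Kᵢ−1)/(1+β(Kᵢ−1)) = 0.
g(0) = ΣzᵢKᵢ − 1 = 0.1765 and g(1) = 1 − Σzᵢ/Kᵢ = -0.6008, so a root lies in (0, 1).
Newton–Raphson from β = 0.42:
  β = 0.4200: g = -0.09649, g' = -0.5933 → β = 0.2574
  β = 0.2574: g = 0.00013, g' = -0.6067 → β = 0.2576
Converged at β = 0.2576.
Compositions from xᵢ = zᵢ/(1+β(Kᵢ−1)), yᵢ = Kᵢxᵢ:
  1: x = 0.0793, y = 0.2171
  2: x = 0.2485, y = 0.4865
  3: x = 0.3407, y = 0.1785
  4: x = 0.1538, y = 0.0706
  5: x = 0.1777, y = 0.0473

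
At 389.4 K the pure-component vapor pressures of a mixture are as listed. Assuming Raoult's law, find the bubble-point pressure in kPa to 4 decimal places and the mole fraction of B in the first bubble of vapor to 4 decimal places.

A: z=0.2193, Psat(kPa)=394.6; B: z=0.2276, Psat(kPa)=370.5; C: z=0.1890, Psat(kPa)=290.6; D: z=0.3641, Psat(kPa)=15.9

Pbub = 231.5742 kPa, y_B = 0.3641

At the bubble point ψ → 0, so ΣzᵢKᵢ = 1 with Kᵢ = Pᵢˢᵃᵗ/P ⇒ P = ΣzᵢPᵢˢᵃᵗ.
P = 0.2193·394.6 + 0.2276·370.5 + 0.1890·290.6 + 0.3641·15.9 = 231.5742 kPa
yᵢ = zᵢPᵢˢᵃᵗ/P ⇒ y_B = 0.2276·370.5/231.5742 = 0.3641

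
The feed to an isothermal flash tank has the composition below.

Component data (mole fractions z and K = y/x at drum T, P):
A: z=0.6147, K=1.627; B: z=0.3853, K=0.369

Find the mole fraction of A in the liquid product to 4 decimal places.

x_A = 0.5016

Binary case is linear: z₁(K₁−1)(1+ψ(K₂−1)) + z₂(K₂−1)(1+ψ(K₁−1)) = 0
⇒ ψ = [z₁(K₁−1)+z₂(K₂−1)] / [−(K₁−1)(K₂−1)] = 0.14229/0.39564 = 0.3597
Compositions from xᵢ = zᵢ/(1+ψ(Kᵢ−1)), yᵢ = Kᵢxᵢ:
  A: x = 0.5016, y = 0.8161
  B: x = 0.4984, y = 0.1839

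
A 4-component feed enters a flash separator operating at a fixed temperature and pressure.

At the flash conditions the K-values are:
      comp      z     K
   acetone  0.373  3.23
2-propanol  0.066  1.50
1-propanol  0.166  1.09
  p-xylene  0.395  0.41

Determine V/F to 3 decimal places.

Rachford–Rice: g(V/F) = Σ zᵢ(Kᵢ−1)/(1+V/F(Kᵢ−1)) = 0.
g(0) = ΣzᵢKᵢ − 1 = 0.647 and g(1) = 1 − Σzᵢ/Kᵢ = -0.275, so a root lies in (0, 1).
Newton–Raphson from V/F = 0.5:
  V/F = 0.500: g = 0.1034, g' = -0.703 → V/F = 0.647
  V/F = 0.647: g = 0.0026, g' = -0.681 → V/F = 0.651
Converged at V/F = 0.651.

V/F = 0.651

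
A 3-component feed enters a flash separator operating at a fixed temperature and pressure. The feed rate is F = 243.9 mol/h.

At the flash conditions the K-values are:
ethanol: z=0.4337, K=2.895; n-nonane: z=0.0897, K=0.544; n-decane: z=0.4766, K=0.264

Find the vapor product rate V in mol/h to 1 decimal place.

V = 79.2 mol/h

Material balance + equilibrium reduce to Σ zᵢ(Kᵢ−1)/(1+V/F(Kᵢ−1)) = 0.
g(0) = ΣzᵢKᵢ − 1 = 0.4302 and g(1) = 1 − Σzᵢ/Kᵢ = -1.1200, so a root lies in (0, 1).
Newton iteration, V/F⁰ = 0.31:
  V/F = 0.3100: g = 0.01562, g' = -1.0767 → V/F = 0.3245
  V/F = 0.3245: g = 0.00006, g' = -1.0685 → V/F = 0.3246
Converged at V/F = 0.3246.
Then V = V/F·F = 0.3246·243.9 = 79.2 mol/h and L = F − V = 164.7 mol/h.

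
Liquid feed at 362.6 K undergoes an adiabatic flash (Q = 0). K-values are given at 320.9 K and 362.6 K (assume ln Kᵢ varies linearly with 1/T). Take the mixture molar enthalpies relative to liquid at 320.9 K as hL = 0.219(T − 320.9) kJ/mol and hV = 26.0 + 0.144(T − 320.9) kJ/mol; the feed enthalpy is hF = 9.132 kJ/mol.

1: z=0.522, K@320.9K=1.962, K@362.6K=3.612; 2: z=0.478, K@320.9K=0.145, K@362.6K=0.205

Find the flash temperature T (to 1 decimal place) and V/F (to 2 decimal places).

T = 332.0 K, V/F = 0.27

Adiabatic flash: solve Rachford–Rice at each trial T, then check hF = ψ·hV(T) + (1−ψ)·hL(T).
  T = 320.9 K: K = (1.962, 0.145), RR gives ψ = 0.114, H_out = 2.955 kJ/mol
  T = 362.6 K: K = (3.612, 0.205), RR gives ψ = 0.474, H_out = 19.965 kJ/mol
  T = 341.8 K: K = (2.714, 0.174), RR gives ψ = 0.353, H_out = 13.210 kJ/mol
  T = 331.4 K: K = (2.321, 0.160), RR gives ψ = 0.259, H_out = 8.837 kJ/mol
  T = 336.6 K: K = (2.513, 0.167), RR gives ψ = 0.311, H_out = 11.149 kJ/mol
  T = 334.0 K: K = (2.416, 0.163), RR gives ψ = 0.286, H_out = 10.029 kJ/mol
  T = 332.7 K: K = (2.368, 0.161), RR gives ψ = 0.273, H_out = 9.443 kJ/mol
Linear interpolation between T = 331.4 (H_out = 8.837) and T = 332.7 (H_out = 9.443) on hF = 9.132 gives T ≈ 332.0 K, at which ψ = 0.27.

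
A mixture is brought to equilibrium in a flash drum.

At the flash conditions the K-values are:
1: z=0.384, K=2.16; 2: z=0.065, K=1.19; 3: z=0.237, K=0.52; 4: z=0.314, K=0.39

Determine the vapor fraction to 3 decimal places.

Newton–Raphson from ψ = 0.5:
  ψ = 0.500: g = -0.1321, g' = -0.545 → ψ = 0.258
  ψ = 0.258: g = -0.0024, g' = -0.544 → ψ = 0.253
Converged at ψ = 0.253.

ψ = 0.253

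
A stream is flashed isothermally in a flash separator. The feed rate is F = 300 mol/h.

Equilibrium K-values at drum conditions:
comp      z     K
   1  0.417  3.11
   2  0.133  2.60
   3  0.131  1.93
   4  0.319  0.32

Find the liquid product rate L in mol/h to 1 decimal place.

Rachford–Rice: g(V/F) = Σ zᵢ(Kᵢ−1)/(1+V/F(Kᵢ−1)) = 0.
g(0) = ΣzᵢKᵢ − 1 = 0.998 and g(1) = 1 − Σzᵢ/Kᵢ = -0.250, so a root lies in (0, 1).
Newton iteration, V/F⁰ = 0.53:
  V/F = 0.530: g = 0.2730, g' = -0.925 → V/F = 0.825
  V/F = 0.825: g = -0.0126, g' = -1.112 → V/F = 0.814
Converged at V/F = 0.814.
Then V = V/F·F = 0.8137·300 = 244.1 mol/h and L = F − V = 55.9 mol/h.

L = 55.9 mol/h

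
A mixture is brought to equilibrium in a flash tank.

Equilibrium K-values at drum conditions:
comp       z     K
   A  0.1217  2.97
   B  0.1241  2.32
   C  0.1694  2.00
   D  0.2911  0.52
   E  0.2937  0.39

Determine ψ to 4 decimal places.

ψ = 0.3244

Newton iteration, ψ⁰ = 0.5:
  ψ = 0.5000: g = -0.10924, g' = -0.6160 → ψ = 0.3227
  ψ = 0.3227: g = 0.00114, g' = -0.6430 → ψ = 0.3244
Converged at ψ = 0.3244.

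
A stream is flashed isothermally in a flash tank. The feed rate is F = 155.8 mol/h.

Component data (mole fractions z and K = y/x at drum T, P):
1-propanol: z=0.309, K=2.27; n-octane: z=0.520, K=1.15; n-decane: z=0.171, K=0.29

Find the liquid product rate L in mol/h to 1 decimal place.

Let ψ = V/F and solve Σ zᵢ(Kᵢ−1)/(1+ψ(Kᵢ−1)) = 0.
g(0) = ΣzᵢKᵢ − 1 = 0.349 and g(1) = 1 − Σzᵢ/Kᵢ = -0.178, so a root lies in (0, 1).
Iterate (Newton) starting at ψ = 0.5:
  ψ = 0.500: g = 0.1243, g' = -0.404 → ψ = 0.808
  ψ = 0.808: g = -0.0215, g' = -0.605 → ψ = 0.772
  ψ = 0.772: g = -0.0008, g' = -0.559 → ψ = 0.771
Converged at ψ = 0.771.
Then V = ψ·F = 0.7709·155.8 = 120.1 mol/h and L = F − V = 35.7 mol/h.

L = 35.7 mol/h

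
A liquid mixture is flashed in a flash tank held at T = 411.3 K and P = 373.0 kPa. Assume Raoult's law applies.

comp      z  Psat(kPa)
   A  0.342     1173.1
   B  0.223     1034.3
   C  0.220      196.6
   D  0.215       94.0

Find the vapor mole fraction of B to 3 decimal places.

Raoult's law: Kᵢ = Pᵢˢᵃᵗ/P = Pᵢˢᵃᵗ/373.0.
  K_A = 1173.1/373.0 = 3.14504, K_B = 1034.3/373.0 = 2.77292, K_C = 196.6/373.0 = 0.52708, K_D = 94.0/373.0 = 0.25201
Rachford–Rice: g(β) = Σ zᵢ(Kᵢ−1)/(1+β(Kᵢ−1)) = 0.
Feasibility: ΣzᵢKᵢ = 1.864, Σzᵢ/Kᵢ = 1.460 — both > 1, two phases present.
Iterate (Newton) starting at β = 0.5:
  β = 0.500: g = 0.1704, g' = -0.955 → β = 0.678
  β = 0.678: g = -0.0015, g' = -1.008 → β = 0.677
Converged at β = 0.677.
Compositions from xᵢ = zᵢ/(1+β(Kᵢ−1)), yᵢ = Kᵢxᵢ:
  A: x = 0.139, y = 0.439
  B: x = 0.101, y = 0.281
  C: x = 0.324, y = 0.171
  D: x = 0.436, y = 0.110

y_B = 0.281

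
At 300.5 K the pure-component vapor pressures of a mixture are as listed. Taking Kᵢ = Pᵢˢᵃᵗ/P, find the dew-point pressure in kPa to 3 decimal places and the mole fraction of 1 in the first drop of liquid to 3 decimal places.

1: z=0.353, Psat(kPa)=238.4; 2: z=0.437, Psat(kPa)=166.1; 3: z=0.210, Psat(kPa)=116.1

Pdew = 168.906 kPa, x_1 = 0.250

At the dew point ψ → 1, so Σzᵢ/Kᵢ = 1 with Kᵢ = Pᵢˢᵃᵗ/P ⇒ 1/P = Σzᵢ/Pᵢˢᵃᵗ.
1/P = 0.353/238.4 + 0.437/166.1 + 0.210/116.1 = 0.005920 ⇒ P = 168.906 kPa
xᵢ = zᵢP/Pᵢˢᵃᵗ ⇒ x_1 = 0.353·168.906/238.4 = 0.250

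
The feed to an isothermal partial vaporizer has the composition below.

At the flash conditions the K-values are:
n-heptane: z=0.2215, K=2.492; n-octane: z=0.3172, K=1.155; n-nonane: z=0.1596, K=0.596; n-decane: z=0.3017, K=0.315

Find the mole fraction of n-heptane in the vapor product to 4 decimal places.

y_n-heptane = 0.4321

Newton–Raphson from ψ = 0.53:
  ψ = 0.5300: g = -0.17653, g' = -0.5514 → ψ = 0.2098
  ψ = 0.2098: g = -0.01251, g' = -0.5173 → ψ = 0.1857
  ψ = 0.1857: g = 0.00010, g' = -0.5258 → ψ = 0.1858
Converged at ψ = 0.1858.
Compositions from xᵢ = zᵢ/(1+ψ(Kᵢ−1)), yᵢ = Kᵢxᵢ:
  n-heptane: x = 0.1734, y = 0.4321
  n-octane: x = 0.3083, y = 0.3561
  n-nonane: x = 0.1726, y = 0.1028
  n-decane: x = 0.3457, y = 0.1089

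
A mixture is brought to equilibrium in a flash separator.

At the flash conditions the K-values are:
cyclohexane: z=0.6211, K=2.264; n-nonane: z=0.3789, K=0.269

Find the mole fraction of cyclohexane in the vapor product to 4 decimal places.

Material balance + equilibrium reduce to Σ zᵢ(Kᵢ−1)/(1+V/F(Kᵢ−1)) = 0.
Feasibility: ΣzᵢKᵢ = 1.5081, Σzᵢ/Kᵢ = 1.6829 — both > 1, two phases present.
Binary case is linear: z₁(K₁−1)(1+V/F(K₂−1)) + z₂(K₂−1)(1+V/F(K₁−1)) = 0
⇒ V/F = [z₁(K₁−1)+z₂(K₂−1)] / [−(K₁−1)(K₂−1)] = 0.50809/0.92398 = 0.5499
Compositions from xᵢ = zᵢ/(1+V/F(Kᵢ−1)), yᵢ = Kᵢxᵢ:
  cyclohexane: x = 0.3664, y = 0.8296
  n-nonane: x = 0.6336, y = 0.1704

y_cyclohexane = 0.8296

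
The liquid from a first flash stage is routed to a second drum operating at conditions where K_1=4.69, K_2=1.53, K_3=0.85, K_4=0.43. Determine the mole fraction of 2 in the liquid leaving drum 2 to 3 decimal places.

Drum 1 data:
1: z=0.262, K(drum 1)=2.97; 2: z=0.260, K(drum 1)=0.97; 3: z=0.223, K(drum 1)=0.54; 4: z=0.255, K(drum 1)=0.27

x_2 (drum 2) = 0.199

Drum 1:
Material balance + equilibrium reduce to Σ zᵢ(Kᵢ−1)/(1+ψ₁(Kᵢ−1)) = 0.
Check two-phase: ΣzᵢKᵢ = 1.220 > 1 and Σzᵢ/Kᵢ = 1.714 > 1, so g(0) = 0.220 > 0 and g(1) = -0.714 < 0.
Newton–Raphson from ψ₁ = 0.5:
  ψ₁ = 0.500: g = -0.1743, g' = -0.675 → ψ₁ = 0.242
Converged at ψ₁ = 0.242.
Drum-1 compositions:
  1: x = 0.177, y = 0.527
  2: x = 0.262, y = 0.254
  3: x = 0.251, y = 0.136
  4: x = 0.310, y = 0.084
Drum-2 feed = drum-1 liquid: z₂ = (0.1774, 0.2619, 0.2510, 0.3098).
Drum 2:
Newton–Raphson from ψ₂ = 0.45:
  ψ₂ = 0.450: g = 0.0802, g' = -0.578 → ψ₂ = 0.589
  ψ₂ = 0.589: g = 0.0050, g' = -0.517 → ψ₂ = 0.599
Converged at ψ₂ = 0.599.
  1: x = 0.055, y = 0.259
  2: x = 0.199, y = 0.304
  3: x = 0.276, y = 0.234
  4: x = 0.470, y = 0.202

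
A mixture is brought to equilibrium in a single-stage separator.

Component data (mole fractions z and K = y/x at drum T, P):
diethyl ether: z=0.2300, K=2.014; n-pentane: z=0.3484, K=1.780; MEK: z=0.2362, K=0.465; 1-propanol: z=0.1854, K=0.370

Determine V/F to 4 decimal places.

V/F = 0.5145

Newton–Raphson from V/F = 0.45:
  V/F = 0.4500: g = 0.03184, g' = -0.4883 → V/F = 0.5152
  V/F = 0.5152: g = -0.00035, g' = -0.5000 → V/F = 0.5145
Converged at V/F = 0.5145.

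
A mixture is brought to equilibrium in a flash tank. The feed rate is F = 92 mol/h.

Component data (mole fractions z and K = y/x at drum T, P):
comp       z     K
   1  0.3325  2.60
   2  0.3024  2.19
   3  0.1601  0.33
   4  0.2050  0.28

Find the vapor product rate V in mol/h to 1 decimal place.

Iterate (Newton) starting at ψ = 0.39:
  ψ = 0.3900: g = 0.22293, g' = -0.8597 → ψ = 0.6493
  ψ = 0.6493: g = -0.00314, g' = -0.9410 → ψ = 0.6460
Converged at ψ = 0.6460.
Then V = ψ·F = 0.6460·92 = 59.4 mol/h and L = F − V = 32.6 mol/h.

V = 59.4 mol/h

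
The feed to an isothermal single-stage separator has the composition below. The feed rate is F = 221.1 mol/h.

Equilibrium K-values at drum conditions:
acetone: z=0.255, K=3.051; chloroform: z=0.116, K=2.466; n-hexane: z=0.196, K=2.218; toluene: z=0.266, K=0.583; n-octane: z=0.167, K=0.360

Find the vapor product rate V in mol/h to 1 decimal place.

V = 180.7 mol/h

Iterate (Newton) starting at ψ = 0.5:
  ψ = 0.500: g = 0.2074, g' = -0.679 → ψ = 0.806
  ψ = 0.806: g = 0.0080, g' = -0.675 → ψ = 0.817
Converged at ψ = 0.817.
Then V = ψ·F = 0.8174·221.1 = 180.7 mol/h and L = F − V = 40.4 mol/h.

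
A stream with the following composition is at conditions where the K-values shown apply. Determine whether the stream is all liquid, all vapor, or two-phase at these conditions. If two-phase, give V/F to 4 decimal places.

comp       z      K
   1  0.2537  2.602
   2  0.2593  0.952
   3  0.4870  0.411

two-phase, V/F = 0.1508

ΣzᵢKᵢ = 1.1071; Σzᵢ/Kᵢ = 1.5548.
Both exceed 1, so a two-phase solution exists.
Material balance + equilibrium reduce to Σ zᵢ(Kᵢ−1)/(1+ψ(Kᵢ−1)) = 0.
Newton iteration, ψ⁰ = 0.5:
  ψ = 0.5000: g = -0.19367, g' = -0.5408 → ψ = 0.1419
  ψ = 0.1419: g = 0.00562, g' = -0.6340 → ψ = 0.1508
Converged at ψ = 0.1508.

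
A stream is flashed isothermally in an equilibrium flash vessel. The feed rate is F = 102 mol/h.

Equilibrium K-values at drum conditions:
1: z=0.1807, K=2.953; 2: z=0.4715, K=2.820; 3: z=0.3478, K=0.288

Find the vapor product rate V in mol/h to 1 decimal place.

Newton iteration, ψ⁰ = 0.5:
  ψ = 0.5000: g = 0.24331, g' = -1.0297 → ψ = 0.7363
  ψ = 0.7363: g = -0.00904, g' = -1.1801 → ψ = 0.7286
Converged at ψ = 0.7286.
Then V = ψ·F = 0.7286·102 = 74.3 mol/h and L = F − V = 27.7 mol/h.

V = 74.3 mol/h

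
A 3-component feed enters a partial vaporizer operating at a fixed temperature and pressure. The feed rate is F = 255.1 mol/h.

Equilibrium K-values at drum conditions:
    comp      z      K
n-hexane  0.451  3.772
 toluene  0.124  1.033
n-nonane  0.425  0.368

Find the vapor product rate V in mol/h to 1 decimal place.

Rachford–Rice: g(ψ) = Σ zᵢ(Kᵢ−1)/(1+ψ(Kᵢ−1)) = 0.
Check two-phase: ΣzᵢKᵢ = 1.986 > 1 and Σzᵢ/Kᵢ = 1.394 > 1, so g(0) = 0.986 > 0 and g(1) = -0.394 < 0.
Newton iteration, ψ⁰ = 0.52:
  ψ = 0.520: g = 0.1160, g' = -0.958 → ψ = 0.641
  ψ = 0.641: g = 0.0026, g' = -0.929 → ψ = 0.644
Converged at ψ = 0.644.
Then V = ψ·F = 0.6439·255.1 = 164.3 mol/h and L = F − V = 90.8 mol/h.

V = 164.3 mol/h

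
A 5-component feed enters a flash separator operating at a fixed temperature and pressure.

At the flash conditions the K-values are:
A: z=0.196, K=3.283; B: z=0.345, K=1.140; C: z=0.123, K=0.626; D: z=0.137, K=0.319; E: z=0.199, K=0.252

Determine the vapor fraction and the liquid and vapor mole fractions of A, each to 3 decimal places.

ψ = 0.229, x_A = 0.129, y_A = 0.422

Let ψ = V/F and solve Σ zᵢ(Kᵢ−1)/(1+ψ(Kᵢ−1)) = 0.
Feasibility: ΣzᵢKᵢ = 1.208, Σzᵢ/Kᵢ = 1.778 — both > 1, two phases present.
Newton–Raphson from ψ = 0.5:
  ψ = 0.500: g = -0.1817, g' = -0.685 → ψ = 0.235
  ψ = 0.235: g = -0.0039, g' = -0.714 → ψ = 0.229
Converged at ψ = 0.229.
Compositions from xᵢ = zᵢ/(1+ψ(Kᵢ−1)), yᵢ = Kᵢxᵢ:
  A: x = 0.129, y = 0.422
  B: x = 0.334, y = 0.381
  C: x = 0.135, y = 0.084
  D: x = 0.162, y = 0.052
  E: x = 0.240, y = 0.061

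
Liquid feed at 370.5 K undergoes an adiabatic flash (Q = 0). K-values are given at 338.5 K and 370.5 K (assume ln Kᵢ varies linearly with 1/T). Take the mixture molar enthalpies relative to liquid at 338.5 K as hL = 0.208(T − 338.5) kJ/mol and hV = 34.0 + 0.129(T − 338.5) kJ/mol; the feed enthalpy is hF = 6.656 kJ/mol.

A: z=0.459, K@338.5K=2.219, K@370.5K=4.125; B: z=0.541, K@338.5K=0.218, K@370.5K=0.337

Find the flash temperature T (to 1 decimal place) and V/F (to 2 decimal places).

Adiabatic flash: solve Rachford–Rice at each trial T, then check hF = ψ·hV(T) + (1−ψ)·hL(T).
  T = 338.5 K: K = (2.219, 0.218), RR gives ψ = 0.143, H_out = 4.867 kJ/mol
  T = 370.5 K: K = (4.125, 0.337), RR gives ψ = 0.519, H_out = 22.996 kJ/mol
  T = 354.5 K: K = (3.068, 0.274), RR gives ψ = 0.370, H_out = 15.453 kJ/mol
  T = 346.5 K: K = (2.619, 0.245), RR gives ψ = 0.274, H_out = 10.798 kJ/mol
  T = 342.5 K: K = (2.413, 0.231), RR gives ψ = 0.214, H_out = 8.047 kJ/mol
  T = 340.5 K: K = (2.315, 0.225), RR gives ψ = 0.180, H_out = 6.520 kJ/mol
Linear interpolation between T = 340.5 (H_out = 6.520) and T = 342.5 (H_out = 8.047) on hF = 6.656 gives T ≈ 340.7 K, at which ψ = 0.18.

T = 340.7 K, V/F = 0.18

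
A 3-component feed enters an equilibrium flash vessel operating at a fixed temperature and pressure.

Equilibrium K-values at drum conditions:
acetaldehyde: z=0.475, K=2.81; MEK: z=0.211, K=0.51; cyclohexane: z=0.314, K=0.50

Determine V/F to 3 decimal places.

V/F = 0.668

Material balance + equilibrium reduce to Σ zᵢ(Kᵢ−1)/(1+V/F(Kᵢ−1)) = 0.
Check two-phase: ΣzᵢKᵢ = 1.599 > 1 and Σzᵢ/Kᵢ = 1.211 > 1, so g(0) = 0.599 > 0 and g(1) = -0.211 < 0.
Newton iteration, V/F⁰ = 0.5:
  V/F = 0.500: g = 0.1050, g' = -0.657 → V/F = 0.660
  V/F = 0.660: g = 0.0047, g' = -0.609 → V/F = 0.668
Converged at V/F = 0.668.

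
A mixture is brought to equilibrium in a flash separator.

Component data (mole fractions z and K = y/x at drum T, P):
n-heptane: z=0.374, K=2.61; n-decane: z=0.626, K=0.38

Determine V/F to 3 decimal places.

Iterate (Newton) starting at V/F = 0.5:
  V/F = 0.500: g = -0.2289, g' = -0.803 → V/F = 0.215
  V/F = 0.215: g = -0.0005, g' = -0.855 → V/F = 0.214
Converged at V/F = 0.214.

V/F = 0.214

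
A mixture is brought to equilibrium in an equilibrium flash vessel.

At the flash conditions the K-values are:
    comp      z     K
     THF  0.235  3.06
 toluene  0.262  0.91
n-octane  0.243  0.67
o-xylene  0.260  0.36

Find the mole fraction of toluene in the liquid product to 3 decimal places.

Iterate (Newton) starting at β = 0.45:
  β = 0.450: g = -0.1012, g' = -0.517 → β = 0.254
  β = 0.254: g = 0.0072, g' = -0.615 → β = 0.266
Converged at β = 0.266.
Compositions from xᵢ = zᵢ/(1+β(Kᵢ−1)), yᵢ = Kᵢxᵢ:
  THF: x = 0.152, y = 0.464
  toluene: x = 0.268, y = 0.244
  n-octane: x = 0.266, y = 0.178
  o-xylene: x = 0.313, y = 0.113

x_toluene = 0.268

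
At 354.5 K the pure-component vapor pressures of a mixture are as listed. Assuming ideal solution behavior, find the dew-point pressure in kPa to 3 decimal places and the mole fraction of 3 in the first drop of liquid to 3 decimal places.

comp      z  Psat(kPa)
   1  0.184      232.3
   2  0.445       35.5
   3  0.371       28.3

At the dew point ψ → 1, so Σzᵢ/Kᵢ = 1 with Kᵢ = Pᵢˢᵃᵗ/P ⇒ 1/P = Σzᵢ/Pᵢˢᵃᵗ.
1/P = 0.184/232.3 + 0.445/35.5 + 0.371/28.3 = 0.026437 ⇒ P = 37.826 kPa
xᵢ = zᵢP/Pᵢˢᵃᵗ ⇒ x_3 = 0.371·37.826/28.3 = 0.496

Pdew = 37.826 kPa, x_3 = 0.496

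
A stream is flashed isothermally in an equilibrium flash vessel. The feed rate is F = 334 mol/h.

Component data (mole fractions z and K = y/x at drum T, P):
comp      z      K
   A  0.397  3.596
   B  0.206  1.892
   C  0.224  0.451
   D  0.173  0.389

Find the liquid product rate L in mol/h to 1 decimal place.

L = 60.1 mol/h

Material balance + equilibrium reduce to Σ zᵢ(Kᵢ−1)/(1+V/F(Kᵢ−1)) = 0.
g(0) = ΣzᵢKᵢ − 1 = 0.986 and g(1) = 1 − Σzᵢ/Kᵢ = -0.161, so a root lies in (0, 1).
Newton iteration, V/F⁰ = 0.51:
  V/F = 0.510: g = 0.2454, g' = -0.839 → V/F = 0.802
  V/F = 0.802: g = 0.0142, g' = -0.801 → V/F = 0.820
Converged at V/F = 0.820.
Then V = V/F·F = 0.8200·334 = 273.9 mol/h and L = F − V = 60.1 mol/h.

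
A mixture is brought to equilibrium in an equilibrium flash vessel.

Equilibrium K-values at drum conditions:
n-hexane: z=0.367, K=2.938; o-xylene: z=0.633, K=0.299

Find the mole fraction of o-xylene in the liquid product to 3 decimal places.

x_o-xylene = 0.734

Rachford–Rice: g(β) = Σ zᵢ(Kᵢ−1)/(1+β(Kᵢ−1)) = 0.
Feasibility: ΣzᵢKᵢ = 1.268, Σzᵢ/Kᵢ = 2.242 — both > 1, two phases present.
Binary case is linear: z₁(K₁−1)(1+β(K₂−1)) + z₂(K₂−1)(1+β(K₁−1)) = 0
⇒ β = [z₁(K₁−1)+z₂(K₂−1)] / [−(K₁−1)(K₂−1)] = 0.2675/1.3585 = 0.197
Compositions from xᵢ = zᵢ/(1+β(Kᵢ−1)), yᵢ = Kᵢxᵢ:
  n-hexane: x = 0.266, y = 0.780
  o-xylene: x = 0.734, y = 0.220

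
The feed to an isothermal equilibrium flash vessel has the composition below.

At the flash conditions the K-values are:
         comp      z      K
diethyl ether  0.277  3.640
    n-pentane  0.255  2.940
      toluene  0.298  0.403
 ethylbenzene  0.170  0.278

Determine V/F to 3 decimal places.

V/F = 0.617

Rachford–Rice: g(V/F) = Σ zᵢ(Kᵢ−1)/(1+V/F(Kᵢ−1)) = 0.
Check two-phase: ΣzᵢKᵢ = 1.925 > 1 and Σzᵢ/Kᵢ = 1.514 > 1, so g(0) = 0.925 > 0 and g(1) = -0.514 < 0.
Newton iteration, V/F⁰ = 0.48:
  V/F = 0.480: g = 0.1415, g' = -1.049 → V/F = 0.615
  V/F = 0.615: g = 0.0025, g' = -1.032 → V/F = 0.617
Converged at V/F = 0.617.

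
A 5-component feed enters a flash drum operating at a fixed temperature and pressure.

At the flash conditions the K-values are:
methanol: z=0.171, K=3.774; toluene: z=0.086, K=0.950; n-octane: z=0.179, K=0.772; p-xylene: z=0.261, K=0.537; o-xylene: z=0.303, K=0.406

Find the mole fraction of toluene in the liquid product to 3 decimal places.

Newton–Raphson from ψ = 0.41:
  ψ = 0.410: g = -0.2146, g' = -0.572 → ψ = 0.035
  ψ = 0.035: g = 0.0807, g' = -1.274 → ψ = 0.098
  ψ = 0.098: g = 0.0092, g' = -1.005 → ψ = 0.107
Converged at ψ = 0.107.
Compositions from xᵢ = zᵢ/(1+ψ(Kᵢ−1)), yᵢ = Kᵢxᵢ:
  methanol: x = 0.132, y = 0.497
  toluene: x = 0.086, y = 0.082
  n-octane: x = 0.183, y = 0.142
  p-xylene: x = 0.275, y = 0.147
  o-xylene: x = 0.324, y = 0.131

x_toluene = 0.086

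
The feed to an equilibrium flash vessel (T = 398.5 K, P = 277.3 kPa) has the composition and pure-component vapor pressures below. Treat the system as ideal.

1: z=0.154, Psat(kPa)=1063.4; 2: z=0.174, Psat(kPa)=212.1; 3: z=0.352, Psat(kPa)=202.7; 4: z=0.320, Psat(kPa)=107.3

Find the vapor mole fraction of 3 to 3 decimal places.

Raoult's law: Kᵢ = Pᵢˢᵃᵗ/P = Pᵢˢᵃᵗ/277.3.
  K_1 = 1063.4/277.3 = 3.83484, K_2 = 212.1/277.3 = 0.76488, K_3 = 202.7/277.3 = 0.73098, K_4 = 107.3/277.3 = 0.38695
Newton iteration, β⁰ = 0.5:
  β = 0.500: g = -0.2581, g' = -0.508 → β = 0.000
  β = 0.000: g = 0.1048, g' = -1.393 → β = 0.075
  β = 0.075: g = 0.0159, g' = -1.009 → β = 0.091
Converged at β = 0.091.
Compositions from xᵢ = zᵢ/(1+β(Kᵢ−1)), yᵢ = Kᵢxᵢ:
  1: x = 0.122, y = 0.469
  2: x = 0.178, y = 0.136
  3: x = 0.361, y = 0.264
  4: x = 0.339, y = 0.131

y_3 = 0.264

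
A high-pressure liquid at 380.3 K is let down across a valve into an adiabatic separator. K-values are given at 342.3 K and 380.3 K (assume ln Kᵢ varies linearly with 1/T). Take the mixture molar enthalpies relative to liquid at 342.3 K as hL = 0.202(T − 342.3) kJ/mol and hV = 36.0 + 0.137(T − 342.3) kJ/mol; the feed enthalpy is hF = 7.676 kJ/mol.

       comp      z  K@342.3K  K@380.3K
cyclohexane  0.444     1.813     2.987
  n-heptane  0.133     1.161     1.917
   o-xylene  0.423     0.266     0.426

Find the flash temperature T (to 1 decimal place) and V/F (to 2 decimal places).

T = 344.8 K, V/F = 0.20

Adiabatic flash: solve Rachford–Rice at each trial T, then check hF = ψ·hV(T) + (1−ψ)·hL(T).
  T = 342.3 K: K = (1.813, 1.161, 0.266), RR gives ψ = 0.138, H_out = 4.970 kJ/mol
  T = 380.3 K: K = (2.987, 1.917, 0.426), RR gives ψ = 0.750, H_out = 32.832 kJ/mol
  T = 361.3 K: K = (2.358, 1.512, 0.341), RR gives ψ = 0.496, H_out = 21.093 kJ/mol
  T = 351.8 K: K = (2.075, 1.330, 0.302), RR gives ψ = 0.343, H_out = 14.053 kJ/mol
  T = 347.1 K: K = (1.943, 1.244, 0.284), RR gives ψ = 0.251, H_out = 9.917 kJ/mol
  T = 344.7 K: K = (1.877, 1.202, 0.275), RR gives ψ = 0.197, H_out = 7.553 kJ/mol
Linear interpolation between T = 344.7 (H_out = 7.553) and T = 347.1 (H_out = 9.917) on hF = 7.676 gives T ≈ 344.8 K, at which ψ = 0.20.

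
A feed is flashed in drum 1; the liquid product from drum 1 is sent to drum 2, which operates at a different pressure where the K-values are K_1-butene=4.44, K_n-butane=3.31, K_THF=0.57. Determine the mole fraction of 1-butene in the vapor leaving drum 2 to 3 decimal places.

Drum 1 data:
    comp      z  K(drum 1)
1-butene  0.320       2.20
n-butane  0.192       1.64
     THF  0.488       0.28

Drum 1:
Let ψ₁ = V/F and solve Σ zᵢ(Kᵢ−1)/(1+ψ₁(Kᵢ−1)) = 0.
Feasibility: ΣzᵢKᵢ = 1.156, Σzᵢ/Kᵢ = 2.005 — both > 1, two phases present.
Iterate (Newton) starting at ψ₁ = 0.5:
  ψ₁ = 0.500: g = -0.2159, g' = -0.843 → ψ₁ = 0.244
  ψ₁ = 0.244: g = -0.0228, g' = -0.707 → ψ₁ = 0.212
Converged at ψ₁ = 0.212.
Drum-1 compositions:
  1-butene: x = 0.255, y = 0.561
  n-butane: x = 0.169, y = 0.277
  THF: x = 0.576, y = 0.161
Drum-2 feed = drum-1 liquid: z₂ = (0.2552, 0.1691, 0.5757).
Drum 2:
Let ψ₂ = V/F and solve Σ zᵢ(Kᵢ−1)/(1+ψ₂(Kᵢ−1)) = 0.
Check two-phase: ΣzᵢKᵢ = 2.021 > 1 and Σzᵢ/Kᵢ = 1.119 > 1, so g(0) = 1.021 > 0 and g(1) = -0.119 < 0.
Newton–Raphson from ψ₂ = 0.5:
  ψ₂ = 0.500: g = 0.1887, g' = -0.775 → ψ₂ = 0.743
  ψ₂ = 0.743: g = 0.0267, g' = -0.591 → ψ₂ = 0.789
Converged at ψ₂ = 0.789.
  1-butene: x = 0.069, y = 0.305
  n-butane: x = 0.060, y = 0.198
  THF: x = 0.871, y = 0.497

y_1-butene (drum 2) = 0.305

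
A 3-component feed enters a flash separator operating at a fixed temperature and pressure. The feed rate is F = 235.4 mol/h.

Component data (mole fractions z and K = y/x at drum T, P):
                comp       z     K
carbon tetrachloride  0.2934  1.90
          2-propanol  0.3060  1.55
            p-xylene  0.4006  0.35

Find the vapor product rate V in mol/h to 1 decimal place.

Material balance + equilibrium reduce to Σ zᵢ(Kᵢ−1)/(1+ψ(Kᵢ−1)) = 0.
Feasibility: ΣzᵢKᵢ = 1.1720, Σzᵢ/Kᵢ = 1.4964 — both > 1, two phases present.
Newton iteration, ψ⁰ = 0.53:
  ψ = 0.5300: g = -0.08814, g' = -0.5583 → ψ = 0.3721
  ψ = 0.3721: g = -0.00596, g' = -0.4916 → ψ = 0.3600
Converged at ψ = 0.3600.
Then V = ψ·F = 0.3600·235.4 = 84.7 mol/h and L = F − V = 150.7 mol/h.

V = 84.7 mol/h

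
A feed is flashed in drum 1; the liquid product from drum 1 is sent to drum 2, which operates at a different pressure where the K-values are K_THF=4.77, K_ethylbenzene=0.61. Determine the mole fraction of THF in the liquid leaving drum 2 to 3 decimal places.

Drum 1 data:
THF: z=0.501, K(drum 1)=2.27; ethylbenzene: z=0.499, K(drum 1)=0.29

x_THF (drum 2) = 0.094

Drum 1:
Material balance + equilibrium reduce to Σ zᵢ(Kᵢ−1)/(1+ψ₁(Kᵢ−1)) = 0.
Feasibility: ΣzᵢKᵢ = 1.282, Σzᵢ/Kᵢ = 1.941 — both > 1, two phases present.
Binary case is linear: z₁(K₁−1)(1+ψ₁(K₂−1)) + z₂(K₂−1)(1+ψ₁(K₁−1)) = 0
⇒ ψ₁ = [z₁(K₁−1)+z₂(K₂−1)] / [−(K₁−1)(K₂−1)] = 0.2820/0.9017 = 0.313
Drum-1 compositions:
  THF: x = 0.359, y = 0.814
  ethylbenzene: x = 0.641, y = 0.186
Drum-2 feed = drum-1 liquid: z₂ = (0.3586, 0.6414).
Drum 2:
Binary case is linear: z₁(K₁−1)(1+ψ₂(K₂−1)) + z₂(K₂−1)(1+ψ₂(K₁−1)) = 0
⇒ ψ₂ = [z₁(K₁−1)+z₂(K₂−1)] / [−(K₁−1)(K₂−1)] = 1.1017/1.4703 = 0.749
  THF: x = 0.094, y = 0.447
  ethylbenzene: x = 0.906, y = 0.553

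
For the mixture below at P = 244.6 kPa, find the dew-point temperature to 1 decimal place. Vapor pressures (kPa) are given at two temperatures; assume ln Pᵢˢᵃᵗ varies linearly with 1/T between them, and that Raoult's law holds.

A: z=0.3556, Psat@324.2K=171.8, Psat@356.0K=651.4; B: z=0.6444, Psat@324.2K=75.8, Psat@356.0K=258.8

Dew-point temperature: Σzᵢ·P/Pᵢˢᵃᵗ(T) = 1. Interpolate ln Pᵢˢᵃᵗ = aᵢ + bᵢ/T.
  T = 324.2 K: ΣzᵢP/Pᵢˢᵃᵗ = 2.5857
  T = 356.0 K: ΣzᵢP/Pᵢˢᵃᵗ = 0.7426
  T = 340.1 K: ΣzᵢP/Pᵢˢᵃᵗ = 1.3456
  T = 348.1 K: ΣzᵢP/Pᵢˢᵃᵗ = 0.9909
  T = 344.1 K: ΣzᵢP/Pᵢˢᵃᵗ = 1.1526
  T = 346.1 K: ΣzᵢP/Pᵢˢᵃᵗ = 1.0683
Interpolating between 346.1 K and 348.1 K gives T ≈ 347.9 K.

T = 347.9 K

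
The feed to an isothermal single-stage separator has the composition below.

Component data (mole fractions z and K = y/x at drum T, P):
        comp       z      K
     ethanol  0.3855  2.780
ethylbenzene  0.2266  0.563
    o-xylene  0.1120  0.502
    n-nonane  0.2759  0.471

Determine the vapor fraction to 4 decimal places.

Material balance + equilibrium reduce to Σ zᵢ(Kᵢ−1)/(1+ψ(Kᵢ−1)) = 0.
Check two-phase: ΣzᵢKᵢ = 1.3854 > 1 and Σzᵢ/Kᵢ = 1.3500 > 1, so g(0) = 0.3854 > 0 and g(1) = -0.3500 < 0.
Newton–Raphson from ψ = 0.5:
  ψ = 0.5000: g = -0.03635, g' = -0.6048 → ψ = 0.4399
  ψ = 0.4399: g = 0.00063, g' = -0.6272 → ψ = 0.4409
Converged at ψ = 0.4409.

ψ = 0.4409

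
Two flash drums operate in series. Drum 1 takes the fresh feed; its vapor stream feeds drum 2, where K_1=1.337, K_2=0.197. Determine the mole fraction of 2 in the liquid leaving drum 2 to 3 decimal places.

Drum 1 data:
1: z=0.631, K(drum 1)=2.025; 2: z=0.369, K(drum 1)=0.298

Drum 1:
Binary case is linear: z₁(K₁−1)(1+ψ₁(K₂−1)) + z₂(K₂−1)(1+ψ₁(K₁−1)) = 0
⇒ ψ₁ = [z₁(K₁−1)+z₂(K₂−1)] / [−(K₁−1)(K₂−1)] = 0.3877/0.7195 = 0.539
Drum-1 compositions:
  1: x = 0.406, y = 0.823
  2: x = 0.594, y = 0.177
Drum-2 feed = drum-1 vapor: z₂ = (0.8231, 0.1769).
Drum 2:
Let ψ₂ = V/F and solve Σ zᵢ(Kᵢ−1)/(1+ψ₂(Kᵢ−1)) = 0.
g(0) = ΣzᵢKᵢ − 1 = 0.135 and g(1) = 1 − Σzᵢ/Kᵢ = -0.513, so a root lies in (0, 1).
Newton iteration, ψ₂⁰ = 0.46:
  ψ₂ = 0.460: g = 0.0150, g' = -0.357 → ψ₂ = 0.502
  ψ₂ = 0.502: g = -0.0006, g' = -0.388 → ψ₂ = 0.500
Converged at ψ₂ = 0.500.
  1: x = 0.704, y = 0.942
  2: x = 0.296, y = 0.058

x_2 (drum 2) = 0.296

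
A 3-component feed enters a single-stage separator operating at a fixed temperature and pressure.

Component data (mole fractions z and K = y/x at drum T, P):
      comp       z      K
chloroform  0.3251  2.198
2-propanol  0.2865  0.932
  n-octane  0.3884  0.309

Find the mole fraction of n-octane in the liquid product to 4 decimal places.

Rachford–Rice: g(V/F) = Σ zᵢ(Kᵢ−1)/(1+V/F(Kᵢ−1)) = 0.
g(0) = ΣzᵢKᵢ − 1 = 0.1016 and g(1) = 1 − Σzᵢ/Kᵢ = -0.7123, so a root lies in (0, 1).
Newton iteration, V/F⁰ = 0.65:
  V/F = 0.6500: g = -0.28864, g' = -0.7601 → V/F = 0.2703
  V/F = 0.2703: g = -0.05565, g' = -0.5480 → V/F = 0.1687
  V/F = 0.1687: g = 0.00047, g' = -0.5619 → V/F = 0.1696
Converged at V/F = 0.1696.
Compositions from xᵢ = zᵢ/(1+V/F(Kᵢ−1)), yᵢ = Kᵢxᵢ:
  chloroform: x = 0.2702, y = 0.5939
  2-propanol: x = 0.2898, y = 0.2701
  n-octane: x = 0.4399, y = 0.1359

x_n-octane = 0.4399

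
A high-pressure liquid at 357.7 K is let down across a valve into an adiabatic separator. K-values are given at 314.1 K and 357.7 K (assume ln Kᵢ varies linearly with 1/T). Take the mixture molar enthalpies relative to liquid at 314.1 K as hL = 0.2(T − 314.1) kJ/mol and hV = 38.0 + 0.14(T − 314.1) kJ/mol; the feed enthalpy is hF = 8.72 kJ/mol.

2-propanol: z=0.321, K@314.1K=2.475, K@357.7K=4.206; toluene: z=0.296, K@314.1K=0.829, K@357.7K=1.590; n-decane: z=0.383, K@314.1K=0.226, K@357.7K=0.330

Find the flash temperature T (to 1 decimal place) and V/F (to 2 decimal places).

T = 317.9 K, V/F = 0.21

Adiabatic flash: solve Rachford–Rice at each trial T, then check hF = ψ·hV(T) + (1−ψ)·hL(T).
  T = 314.1 K: K = (2.475, 0.829, 0.226), RR gives ψ = 0.150, H_out = 5.718 kJ/mol
  T = 357.7 K: K = (4.206, 1.590, 0.330), RR gives ψ = 0.656, H_out = 31.921 kJ/mol
  T = 335.9 K: K = (3.282, 1.173, 0.276), RR gives ψ = 0.448, H_out = 20.783 kJ/mol
  T = 325.0 K: K = (2.864, 0.992, 0.251), RR gives ψ = 0.314, H_out = 13.895 kJ/mol
  T = 319.6 K: K = (2.667, 0.909, 0.238), RR gives ψ = 0.237, H_out = 10.034 kJ/mol
  T = 316.9 K: K = (2.572, 0.869, 0.232), RR gives ψ = 0.196, H_out = 7.969 kJ/mol
  T = 318.2 K: K = (2.618, 0.888, 0.235), RR gives ψ = 0.216, H_out = 8.975 kJ/mol
Linear interpolation between T = 316.9 (H_out = 7.969) and T = 318.2 (H_out = 8.975) on hF = 8.72 gives T ≈ 317.9 K, at which ψ = 0.21.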